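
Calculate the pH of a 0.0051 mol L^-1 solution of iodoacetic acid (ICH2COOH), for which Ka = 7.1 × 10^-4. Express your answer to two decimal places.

pH = 2.80

ICH2COOH ⇌ ICH2COO- + H+
From the ICE table, Ka = [H+]²/(0.0051 − [H+]) = 7.1 × 10^-4.
The 5% rule fails; solving [H+]² + Ka·[H+] − Ka·C₀ = 0 exactly:
[H+] = (−Ka + √(Ka² + 4·Ka·C₀))/2 = 1.58 × 10^-3 M
pH = −log[H+] = −log(1.58 × 10^-3) = 2.80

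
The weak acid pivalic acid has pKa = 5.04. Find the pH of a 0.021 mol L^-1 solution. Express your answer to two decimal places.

pH = 3.36

(CH3)3CCOOH ⇌ (CH3)3CCOO- + H+
Ka = 10^(−5.04) = 9.12 × 10^-6
Let x = [H+] at equilibrium. Ka = x²/(0.021 − x).
Assume x ≪ 0.021: x ≈ √(9.12 × 10^-6 × 0.021) = 4.38 × 10^-4 M
Check: 2.1% ionized — well under 5%, approximation valid.
pH = −log[H+] = −log(4.38 × 10^-4) = 3.36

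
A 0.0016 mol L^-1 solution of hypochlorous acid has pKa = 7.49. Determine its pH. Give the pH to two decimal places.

pH = 5.14

HOCl ⇌ OCl- + H+
Ka = 10^(−7.49) = 3.24 × 10^-8
From the ICE table, Ka = x²/(0.0016 − x) = 3.24 × 10^-8.
Since Ka ≪ C₀, x ≈ √(Ka·C₀) = 7.20 × 10^-6 M.
pH = −log[H+] = −log(7.20 × 10^-6) = 5.14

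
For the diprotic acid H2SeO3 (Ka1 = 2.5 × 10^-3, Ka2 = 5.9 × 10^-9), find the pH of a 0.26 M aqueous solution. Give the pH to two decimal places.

pH = 1.61

Ka1 ≫ Ka2, so treat the first dissociation as the only significant source of H+.
Ka1 = x²/(0.26 − x) = 2.5 × 10^-3
Solving the quadratic: x = (−Ka1 + √(Ka1² + 4·Ka1·C₀))/2 = 2.43 × 10^-2 M
pH = −log(2.43 × 10^-2) = 1.61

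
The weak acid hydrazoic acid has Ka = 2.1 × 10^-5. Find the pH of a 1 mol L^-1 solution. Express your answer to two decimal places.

HN3 ⇌ N3- + H+
From the ICE table, Ka = [H+]²/(1 − [H+]) = 2.1 × 10^-5.
Assume [H+] ≪ 1: [H+] ≈ √(2.1 × 10^-5 × 1) = 4.58 × 10^-3 M
pH = −log(4.58 × 10^-3) = 2.34

pH = 2.34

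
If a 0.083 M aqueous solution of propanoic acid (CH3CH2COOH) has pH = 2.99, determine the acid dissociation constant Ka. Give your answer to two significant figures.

Ka = 1.3 × 10^-5

[H+] = 10^(-2.99) = 1.02 × 10^-3 M
At equilibrium [HA] = 0.083 − 1.02 × 10^-3 = 8.20 × 10^-2 M
Ka = [H+][A-]/[HA] = (1.02 × 10^-3)² / 8.20 × 10^-2 = 1.3 × 10^-5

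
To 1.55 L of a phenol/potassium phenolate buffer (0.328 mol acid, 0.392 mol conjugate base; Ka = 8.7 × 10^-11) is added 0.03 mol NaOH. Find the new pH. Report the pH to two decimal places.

After neutralization: n(C6H5OH) = 0.298 mol, n(C6H5O-) = 0.422 mol.
pKa = −log(8.7 × 10^-11) = 10.060
pH = pKa + log([A⁻]/[HA]) = 10.060 + log(0.422/0.298) = 10.060 +0.151

pH = 10.21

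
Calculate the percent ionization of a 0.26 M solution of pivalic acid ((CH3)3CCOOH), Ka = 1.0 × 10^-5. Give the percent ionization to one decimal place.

(CH3)3CCOOH ⇌ (CH3)3CCOO- + H+; let x = [H+] at equilibrium.
x ≈ √(Ka·C₀) = √(1.0 × 10^-5 × 0.26) = 1.61 × 10^-3 M
Fraction ionized = 1.61 × 10^-3 / 0.26 = 0.0062 → 0.6%

0.6%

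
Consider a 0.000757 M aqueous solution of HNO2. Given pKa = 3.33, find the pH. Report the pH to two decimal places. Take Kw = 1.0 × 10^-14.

HNO2 ⇌ NO2- + H+
Ka = 10^(−3.33) = 4.68 × 10^-4
Ka = [H+]²/(0.000757 − [H+]) = 4.68 × 10^-4
Here C₀/Ka ≈ 1.62, so the small-[H+] approximation fails. Use the quadratic:
[H+] = (−Ka + √(Ka² + 4·Ka·C₀))/2 = 4.06 × 10^-4 M
pH = −log[H+] = −log(4.06 × 10^-4) = 3.39

pH = 3.39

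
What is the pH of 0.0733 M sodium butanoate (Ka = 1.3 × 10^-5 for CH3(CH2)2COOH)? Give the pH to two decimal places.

CH3(CH2)2COO- is the conjugate base of the weak acid CH3(CH2)2COOH.
Kb = Kw/Ka = 1.0×10^-14 / 1.3 × 10^-5 = 7.69 × 10^-10
From the ICE table, Kb = x²/(0.0733 − x) = 7.69 × 10^-10.
Neglecting x in the denominator: x = √(7.69 × 10^-10 × 0.0733) = 7.51 × 10^-6 M
(x/C₀ = 0.01% < 5%, so the approximation holds.)
pOH = 5.12, so pH = 14.00 − pOH = 8.88

pH = 8.88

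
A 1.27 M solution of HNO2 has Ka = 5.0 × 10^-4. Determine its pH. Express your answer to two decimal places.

HNO2 ⇌ NO2- + H+
Ka = [H+]²/(1.27 − [H+]) = 5.0 × 10^-4
Since Ka ≪ C₀, [H+] ≈ √(Ka·C₀) = 2.52 × 10^-2 M.
Check: 2% ionized — well under 5%, approximation valid.
pH = −log(2.52 × 10^-2) = 1.60

pH = 1.60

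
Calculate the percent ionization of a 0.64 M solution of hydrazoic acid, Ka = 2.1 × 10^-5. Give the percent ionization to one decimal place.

0.6%

HN3 ⇌ N3- + H+; let x = [H+] at equilibrium.
x ≈ √(Ka·C₀) = √(2.1 × 10^-5 × 0.64) = 3.67 × 10^-3 M
Fraction ionized = 3.67 × 10^-3 / 0.64 = 0.0057 → 0.6%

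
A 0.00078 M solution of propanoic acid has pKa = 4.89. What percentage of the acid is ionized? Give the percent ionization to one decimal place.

CH3CH2COOH ⇌ CH3CH2COO- + H+; let x = [H+] at equilibrium.
Ka = 10^(−4.89) = 1.29 × 10^-5
Solve x² + 1.29e-05x − 1.01e-08 = 0 → x = 9.41 × 10^-5 M
% ionization = x/C₀ × 100% = 9.41 × 10^-5/0.00078 × 100% = 12.1%

12.1%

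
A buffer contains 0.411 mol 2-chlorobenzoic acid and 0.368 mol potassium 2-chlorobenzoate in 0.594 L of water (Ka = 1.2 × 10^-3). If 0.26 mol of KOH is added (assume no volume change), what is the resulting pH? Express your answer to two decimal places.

After neutralization: n(ClC6H4COOH) = 0.151 mol, n(ClC6H4COO-) = 0.628 mol.
pKa = −log(1.2 × 10^-3) = 2.921
pH = pKa + log(n_ClC6H4COO-/n_ClC6H4COOH) = 2.921 + log(0.628/0.151) = 2.921 + (+0.619)

pH = 3.54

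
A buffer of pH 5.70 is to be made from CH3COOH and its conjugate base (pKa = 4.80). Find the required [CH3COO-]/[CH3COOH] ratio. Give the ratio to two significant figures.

ratio = 7.9

pH = pKa + log(r) ⇒ log(r) = 5.70 − 4.80 = +0.90
r = [CH3COO-]/[CH3COOH] = 10^(+0.90) = 7.94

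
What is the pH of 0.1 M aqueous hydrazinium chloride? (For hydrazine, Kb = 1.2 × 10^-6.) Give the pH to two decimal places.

N2H5+ is the conjugate acid of the weak base N2H4.
Ka = Kw/Kb = 1.0×10^-14 / 1.2 × 10^-6 = 8.33 × 10^-9
Let x = [H+] at equilibrium. Ka = x²/(0.1 − x).
Assume x ≪ 0.1: x ≈ √(8.33 × 10^-9 × 0.1) = 2.89 × 10^-5 M
(x/C₀ = 0.029% < 5%, so the approximation holds.)
pH = −log[H+] = −log(2.89 × 10^-5) = 4.54

pH = 4.54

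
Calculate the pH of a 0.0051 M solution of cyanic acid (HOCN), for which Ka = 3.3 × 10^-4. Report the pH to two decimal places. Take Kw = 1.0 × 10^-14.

HOCN ⇌ OCN- + H+
Ka = x²/(0.0051 − x) = 3.3 × 10^-4
Here C₀/Ka ≈ 15.5, so the small-x approximation fails. Use the quadratic:
x = (−Ka + √(Ka² + 4·Ka·C₀))/2 = 1.14 × 10^-3 M
pH = −log(1.14 × 10^-3) = 2.94

pH = 2.94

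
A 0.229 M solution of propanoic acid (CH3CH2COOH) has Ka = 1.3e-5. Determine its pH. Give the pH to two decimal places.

CH3CH2COOH ⇌ CH3CH2COO- + H+
Ka = [H+]²/(0.229 − [H+]) = 1.3 × 10^-5
Neglecting [H+] in the denominator: [H+] = √(1.3 × 10^-5 × 0.229) = 1.73 × 10^-3 M
pH = −log(1.73 × 10^-3) = 2.76

pH = 2.76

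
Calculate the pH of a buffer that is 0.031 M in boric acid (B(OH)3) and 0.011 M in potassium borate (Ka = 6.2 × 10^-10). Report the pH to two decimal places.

pH = 8.76

pKa = −log(6.2 × 10^-10) = 9.208
pH = pKa + log([A⁻]/[HA]) = 9.208 + log(0.011/0.031)
pH = 9.208 + (-0.450) = 8.76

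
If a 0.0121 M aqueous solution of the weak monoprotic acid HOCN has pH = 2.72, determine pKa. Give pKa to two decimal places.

[H+] = 10^(-2.72) = 1.91 × 10^-3 M
At equilibrium [HA] = 0.0121 − 1.91 × 10^-3 = 1.02 × 10^-2 M
Ka = [H+][A-]/[HA] = (1.91 × 10^-3)² / 1.02 × 10^-2 = 3.58 × 10^-4
pKa = -log(3.58 × 10^-4) = 3.45

pKa = 3.45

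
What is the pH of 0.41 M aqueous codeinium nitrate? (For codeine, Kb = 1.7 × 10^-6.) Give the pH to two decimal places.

C18H22NO3+ is the conjugate acid of the weak base C18H21NO3.
Ka = Kw/Kb = 1.0×10^-14 / 1.7 × 10^-6 = 5.88 × 10^-9
From the ICE table, Ka = x²/(0.41 − x) = 5.88 × 10^-9.
Assume x ≪ 0.41: x ≈ √(5.88 × 10^-9 × 0.41) = 4.91 × 10^-5 M
(x/C₀ = 0.012% < 5%, so the approximation holds.)
pH = −log(4.91 × 10^-5) = 4.31

pH = 4.31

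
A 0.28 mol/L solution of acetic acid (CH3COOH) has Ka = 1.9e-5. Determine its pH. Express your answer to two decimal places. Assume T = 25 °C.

CH3COOH ⇌ CH3COO- + H+
Ka = x²/(0.28 − x) = 1.9 × 10^-5
Assume x ≪ 0.28: x ≈ √(1.9 × 10^-5 × 0.28) = 2.31 × 10^-3 M
(x/C₀ = 0.82% < 5%, so the approximation holds.)
pH = −log[H+] = −log(2.31 × 10^-3) = 2.64

pH = 2.64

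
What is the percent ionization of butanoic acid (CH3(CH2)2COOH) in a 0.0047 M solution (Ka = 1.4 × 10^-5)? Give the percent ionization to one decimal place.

5.3%

CH3(CH2)2COOH ⇌ CH3(CH2)2COO- + H+; let x = [H+] at equilibrium.
Ka = x²/(C₀ − x); solving the quadratic gives x = 2.50 × 10^-4 M.
% ionization = x/C₀ × 100% = 2.50 × 10^-4/0.0047 × 100% = 5.3%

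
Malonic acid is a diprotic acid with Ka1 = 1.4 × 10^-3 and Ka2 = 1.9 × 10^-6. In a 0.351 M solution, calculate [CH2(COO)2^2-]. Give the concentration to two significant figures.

1.9 × 10^-6 M

First ionization gives [H+] ≈ [CH2(COOH)COO-] = 2.15 × 10^-2 M.
Second step: Ka2 = [H+][CH2(COO)2^2-]/[CH2(COOH)COO-] ≈ [CH2(COO)2^2-] (since [H+] ≈ [CH2(COOH)COO-]).
So [CH2(COO)2^2-] ≈ Ka2.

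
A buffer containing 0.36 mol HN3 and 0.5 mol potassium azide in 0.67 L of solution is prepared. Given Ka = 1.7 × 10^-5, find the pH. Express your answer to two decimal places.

pKa = −log(1.7 × 10^-5) = 4.770
pH = pKa + log([A⁻]/[HA]) = 4.770 + log(0.5/0.36)
pH = 4.770 + (+0.143) = 4.91

pH = 4.91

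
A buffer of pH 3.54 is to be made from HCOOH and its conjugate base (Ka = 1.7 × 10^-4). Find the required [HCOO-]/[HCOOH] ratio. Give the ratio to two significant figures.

pKa = -log(1.7 × 10^-4) = 3.770
pH = pKa + log(r) ⇒ log(r) = 3.54 − 3.770 = -0.230
r = [HCOO-]/[HCOOH] = 10^(-0.230) = 0.589

ratio = 0.59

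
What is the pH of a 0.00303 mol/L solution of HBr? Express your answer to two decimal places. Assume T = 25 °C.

pH = 2.52

HBr is a strong acid and dissociates completely, so [H+] = 0.00303 M.
pH = -log(0.00303) = 2.52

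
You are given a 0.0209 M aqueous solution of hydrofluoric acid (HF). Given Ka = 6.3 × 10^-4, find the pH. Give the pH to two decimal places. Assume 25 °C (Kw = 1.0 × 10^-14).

HF ⇌ F- + H+
Ka = [H+]²/(0.0209 − [H+]) = 6.3 × 10^-4
Here C₀/Ka ≈ 33.2, so the small-[H+] approximation fails. Use the quadratic:
[H+] = (−Ka + √(Ka² + 4·Ka·C₀))/2 = 3.33 × 10^-3 M
pH = −log(3.33 × 10^-3) = 2.48

pH = 2.48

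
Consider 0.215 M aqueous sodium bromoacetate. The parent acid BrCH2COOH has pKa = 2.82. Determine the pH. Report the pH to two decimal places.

pH = 8.08

BrCH2COO- is the conjugate base of the weak acid BrCH2COOH.
Ka = 10^(−2.82) = 1.51 × 10^-3
Kb = Kw/Ka = 1.0×10^-14 / 1.51 × 10^-3 = 6.62 × 10^-12
From the ICE table, Kb = [OH-]²/(0.215 − [OH-]) = 6.62 × 10^-12.
Neglecting [OH-] in the denominator: [OH-] = √(6.62 × 10^-12 × 0.215) = 1.19 × 10^-6 M
([OH-]/C₀ = 0.00055% < 5%, so the approximation holds.)
pOH = 5.92, so pH = 14.00 − pOH = 8.08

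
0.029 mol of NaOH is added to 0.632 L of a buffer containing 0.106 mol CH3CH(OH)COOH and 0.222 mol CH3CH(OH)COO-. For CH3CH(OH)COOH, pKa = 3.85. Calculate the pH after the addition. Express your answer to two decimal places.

OH- converts CH3CH(OH)COOH to CH3CH(OH)COO-: CH3CH(OH)COOH → 0.077 mol, CH3CH(OH)COO- → 0.251 mol.
pH = pKa + log(n_CH3CH(OH)COO-/n_CH3CH(OH)COOH) = 3.85 + log(0.251/0.077) = 3.85 + (+0.513)

pH = 4.36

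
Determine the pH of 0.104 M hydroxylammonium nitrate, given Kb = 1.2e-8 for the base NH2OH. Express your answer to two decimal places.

NH3OH+ is the conjugate acid of the weak base NH2OH.
Ka = Kw/Kb = 1.0×10^-14 / 1.2 × 10^-8 = 8.33 × 10^-7
From the ICE table, Ka = x²/(0.104 − x) = 8.33 × 10^-7.
Assume x ≪ 0.104: x ≈ √(8.33 × 10^-7 × 0.104) = 2.94 × 10^-4 M
pH = −log[H+] = −log(2.94 × 10^-4) = 3.53

pH = 3.53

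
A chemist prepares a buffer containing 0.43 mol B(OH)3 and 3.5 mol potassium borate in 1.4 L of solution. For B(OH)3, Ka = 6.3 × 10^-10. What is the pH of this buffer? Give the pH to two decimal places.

pH = 10.11

pKa = −log(6.3 × 10^-10) = 9.201
pH = pKa + log([A⁻]/[HA]) = 9.201 + log(3.5/0.43)
pH = 9.201 + (+0.911) = 10.11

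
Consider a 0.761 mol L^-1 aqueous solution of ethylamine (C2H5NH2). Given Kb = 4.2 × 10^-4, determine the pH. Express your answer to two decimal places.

C2H5NH2 + H2O ⇌ C2H5NH3+ + OH-
Kb = x²/(0.761 − x) = 4.2 × 10^-4
Since Kb ≪ C₀, x ≈ √(Kb·C₀) = 1.79 × 10^-2 M.
(x/C₀ = 2.3% < 5%, so the approximation holds.)
pOH = 1.75, so pH = 14.00 − pOH = 12.25

pH = 12.25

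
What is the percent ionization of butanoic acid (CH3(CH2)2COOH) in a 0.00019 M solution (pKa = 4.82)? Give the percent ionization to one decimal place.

24.5%

CH3(CH2)2COOH ⇌ CH3(CH2)2COO- + H+; let x = [H+] at equilibrium.
Ka = 10^(−4.82) = 1.51 × 10^-5
Ka = x²/(C₀ − x); solving the quadratic gives x = 4.65 × 10^-5 M.
Fraction ionized = 4.65 × 10^-5 / 0.00019 = 0.2447 → 24.5%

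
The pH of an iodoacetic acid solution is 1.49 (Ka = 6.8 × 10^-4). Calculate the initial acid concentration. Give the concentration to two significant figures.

[H+] = 10^(-1.49) = 3.24 × 10^-2 M = x
Ka = x²/(C₀ − x) ⇒ C₀ = x + x²/Ka
C₀ = 3.24 × 10^-2 + (3.24 × 10^-2)²/(6.8 × 10^-4) = 1.58 M

C₀ = 1.6 M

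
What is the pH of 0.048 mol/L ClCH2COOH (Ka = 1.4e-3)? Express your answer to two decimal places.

pH = 2.12

ClCH2COOH ⇌ ClCH2COO- + H+
From the ICE table, Ka = x²/(0.048 − x) = 1.4 × 10^-3.
The 5% rule fails; solving x² + Ka·x − Ka·C₀ = 0 exactly:
x = (−Ka + √(Ka² + 4·Ka·C₀))/2 = 7.53 × 10^-3 M
pH = −log[H+] = −log(7.53 × 10^-3) = 2.12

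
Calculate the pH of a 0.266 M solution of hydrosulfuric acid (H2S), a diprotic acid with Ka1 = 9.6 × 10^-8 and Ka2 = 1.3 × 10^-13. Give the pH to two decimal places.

Ka1 ≫ Ka2, so treat the first dissociation as the only significant source of H+.
Ka1 = x²/(0.266 − x) = 9.6 × 10^-8
x ≈ √(9.6 × 10^-8 × 0.266) = 1.60 × 10^-4 M
pH = −log(1.60 × 10^-4) = 3.80

pH = 3.80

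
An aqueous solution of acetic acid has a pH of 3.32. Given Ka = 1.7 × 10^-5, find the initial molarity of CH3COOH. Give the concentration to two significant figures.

[H+] = 10^(-3.32) = 4.79 × 10^-4 M = x
Ka = x²/(C₀ − x) ⇒ C₀ = x + x²/Ka
C₀ = 4.79 × 10^-4 + (4.79 × 10^-4)²/(1.7 × 10^-5) = 1.40 × 10^-2 M

C₀ = 1.4 × 10^-2 M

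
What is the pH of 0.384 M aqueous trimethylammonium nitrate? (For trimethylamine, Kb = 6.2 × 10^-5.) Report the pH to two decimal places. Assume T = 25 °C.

pH = 5.10

(CH3)3NH+ is the conjugate acid of the weak base (CH3)3N.
Ka = Kw/Kb = 1.0×10^-14 / 6.2 × 10^-5 = 1.61 × 10^-10
Ka = [H+]²/(0.384 − [H+]) = 1.61 × 10^-10
Since Ka ≪ C₀, [H+] ≈ √(Ka·C₀) = 7.86 × 10^-6 M.
Check: 0.002% ionized — well under 5%, approximation valid.
pH = −log(7.86 × 10^-6) = 5.10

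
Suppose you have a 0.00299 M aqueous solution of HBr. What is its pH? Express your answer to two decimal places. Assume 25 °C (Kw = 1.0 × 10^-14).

pH = 2.52

HBr is a strong acid and dissociates completely, so [H+] = 0.00299 M.
pH = -log(0.00299) = 2.52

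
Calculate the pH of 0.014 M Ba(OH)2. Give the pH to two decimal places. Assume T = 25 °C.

pH = 12.45

Ba(OH)2 is a strong base (each formula unit releases 2 OH-); [OH-] = 0.028 M.
pOH = -log(0.028) = 1.55
pH = 14.00 - 1.55 = 12.45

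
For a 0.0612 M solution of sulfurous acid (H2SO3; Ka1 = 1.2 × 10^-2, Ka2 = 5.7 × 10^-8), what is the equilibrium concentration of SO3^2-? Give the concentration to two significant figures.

5.7 × 10^-8 M

First ionization gives [H+] ≈ [HSO3-] = 2.18 × 10^-2 M.
Second step: Ka2 = [H+][SO3^2-]/[HSO3-] ≈ [SO3^2-] (since [H+] ≈ [HSO3-]).
So [SO3^2-] ≈ Ka2.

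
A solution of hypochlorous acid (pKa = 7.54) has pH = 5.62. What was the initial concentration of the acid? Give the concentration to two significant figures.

[H+] = 10^(-5.62) = 2.40 × 10^-6 M = x
Ka = 10^(−7.54) = 2.88 × 10^-8
Ka = x²/(C₀ − x) ⇒ C₀ = x + x²/Ka
C₀ = 2.40 × 10^-6 + (2.40 × 10^-6)²/(2.88 × 10^-8) = 2.02 × 10^-4 M

C₀ = 2.0 × 10^-4 M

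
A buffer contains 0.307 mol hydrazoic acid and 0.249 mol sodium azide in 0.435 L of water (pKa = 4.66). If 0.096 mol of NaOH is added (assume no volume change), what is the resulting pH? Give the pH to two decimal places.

pH = 4.87

After neutralization: n(HN3) = 0.211 mol, n(N3-) = 0.345 mol.
Henderson–Hasselbalch with mole ratio 0.345/0.211: pH = 4.66 + (+0.214)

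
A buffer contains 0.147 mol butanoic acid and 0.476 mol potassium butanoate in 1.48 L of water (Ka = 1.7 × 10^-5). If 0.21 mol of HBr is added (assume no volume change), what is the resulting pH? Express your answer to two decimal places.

Added H+ converts CH3(CH2)2COO- to CH3(CH2)2COOH: CH3(CH2)2COOH → 0.357 mol, CH3(CH2)2COO- → 0.266 mol.
pKa = −log(1.7 × 10^-5) = 4.770
pH = pKa + log(n_CH3(CH2)2COO-/n_CH3(CH2)2COOH) = 4.770 + log(0.266/0.357) = 4.770 + (-0.128)

pH = 4.64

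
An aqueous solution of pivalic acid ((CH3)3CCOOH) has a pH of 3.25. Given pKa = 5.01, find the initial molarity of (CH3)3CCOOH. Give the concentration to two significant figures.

C₀ = 3.3 × 10^-2 M

[H+] = 10^(-3.25) = 5.62 × 10^-4 M = x
Ka = 10^(−5.01) = 9.77 × 10^-6
Ka = x²/(C₀ − x) ⇒ C₀ = x + x²/Ka
C₀ = 5.62 × 10^-4 + (5.62 × 10^-4)²/(9.77 × 10^-6) = 3.29 × 10^-2 M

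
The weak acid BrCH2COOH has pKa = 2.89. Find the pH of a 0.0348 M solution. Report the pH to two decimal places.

BrCH2COOH ⇌ BrCH2COO- + H+
Ka = 10^(−2.89) = 1.29 × 10^-3
Let x = [H+] at equilibrium. Ka = x²/(0.0348 − x).
The 5% rule fails; solving x² + Ka·x − Ka·C₀ = 0 exactly:
x = (−Ka + √(Ka² + 4·Ka·C₀))/2 = 6.09 × 10^-3 M
pH = −log(6.09 × 10^-3) = 2.22

pH = 2.22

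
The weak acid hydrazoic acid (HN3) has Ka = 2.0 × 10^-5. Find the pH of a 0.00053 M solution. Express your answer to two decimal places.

HN3 ⇌ N3- + H+
Ka = [H+]²/(0.00053 − [H+]) = 2.0 × 10^-5
The 5% rule fails; solving [H+]² + Ka·[H+] − Ka·C₀ = 0 exactly:
[H+] = [−2e-05 + √(2e-05² + 4.24e-08)]/2 = 9.34 × 10^-5 M
pH = −log(9.34 × 10^-5) = 4.03

pH = 4.03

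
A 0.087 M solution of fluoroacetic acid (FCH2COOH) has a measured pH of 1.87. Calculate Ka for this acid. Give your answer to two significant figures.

Ka = 2.5 × 10^-3

[H+] = 10^(-1.87) = 1.35 × 10^-2 M
At equilibrium [HA] = 0.087 − 1.35 × 10^-2 = 7.35 × 10^-2 M
Ka = [H+][A-]/[HA] = (1.35 × 10^-2)² / 7.35 × 10^-2 = 2.5 × 10^-3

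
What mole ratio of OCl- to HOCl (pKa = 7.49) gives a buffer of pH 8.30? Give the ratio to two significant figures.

pH = pKa + log(r) ⇒ log(r) = 8.30 − 7.49 = +0.81
r = [OCl-]/[HOCl] = 10^(+0.81) = 6.46

ratio = 6.5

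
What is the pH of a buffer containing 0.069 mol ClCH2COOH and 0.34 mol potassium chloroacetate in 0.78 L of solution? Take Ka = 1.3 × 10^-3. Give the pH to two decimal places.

pH = 3.58

pKa = −log(1.3 × 10^-3) = 2.886
Henderson–Hasselbalch: pH = pKa + log([ClCH2COO-]/[ClCH2COOH]) = 2.886 + log(0.34/0.069)
pH = 2.886 + (+0.693) = 3.58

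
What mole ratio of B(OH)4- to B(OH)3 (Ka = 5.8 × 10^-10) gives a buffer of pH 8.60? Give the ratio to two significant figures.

ratio = 0.23

pKa = -log(5.8 × 10^-10) = 9.237
pH = pKa + log(r) ⇒ log(r) = 8.60 − 9.237 = -0.637
r = [B(OH)4-]/[B(OH)3] = 10^(-0.637) = 0.231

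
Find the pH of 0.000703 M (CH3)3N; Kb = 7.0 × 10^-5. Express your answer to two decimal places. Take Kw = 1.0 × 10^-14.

(CH3)3N + H2O ⇌ (CH3)3NH+ + OH-
From the ICE table, Kb = [OH-]²/(0.000703 − [OH-]) = 7.0 × 10^-5.
Here C₀/Kb ≈ 10, so the small-[OH-] approximation fails. Use the quadratic:
[OH-] = [−7e-05 + √(7e-05² + 1.97e-07)]/2 = 1.90 × 10^-4 M
pOH = −log(1.90 × 10^-4) = 3.72; pH = 14.00 − 3.72 = 10.28

pH = 10.28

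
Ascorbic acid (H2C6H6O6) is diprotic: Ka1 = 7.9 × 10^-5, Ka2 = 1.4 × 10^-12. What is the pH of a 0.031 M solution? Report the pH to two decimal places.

Ka1 ≫ Ka2, so treat the first dissociation as the only significant source of H+.
Ka1 = x²/(0.031 − x) = 7.9 × 10^-5
Solving the quadratic: x = (−Ka1 + √(Ka1² + 4·Ka1·C₀))/2 = 1.53 × 10^-3 M
pH = −log(1.53 × 10^-3) = 2.82

pH = 2.82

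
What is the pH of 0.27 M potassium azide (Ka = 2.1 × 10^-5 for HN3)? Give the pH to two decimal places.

pH = 9.05

N3- is the conjugate base of the weak acid HN3.
Kb = Kw/Ka = 1.0×10^-14 / 2.1 × 10^-5 = 4.76 × 10^-10
From the ICE table, Kb = x²/(0.27 − x) = 4.76 × 10^-10.
Assume x ≪ 0.27: x ≈ √(4.76 × 10^-10 × 0.27) = 1.13 × 10^-5 M
pOH = 4.95, so pH = 14.00 − pOH = 9.05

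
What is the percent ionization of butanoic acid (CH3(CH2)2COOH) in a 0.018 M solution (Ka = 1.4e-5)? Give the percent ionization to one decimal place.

2.8%

CH3(CH2)2COOH ⇌ CH3(CH2)2COO- + H+; let x = [H+] at equilibrium.
x ≈ √(Ka·C₀) = √(1.4 × 10^-5 × 0.018) = 5.02 × 10^-4 M
% ionization = x/C₀ × 100% = 5.02 × 10^-4/0.018 × 100% = 2.8%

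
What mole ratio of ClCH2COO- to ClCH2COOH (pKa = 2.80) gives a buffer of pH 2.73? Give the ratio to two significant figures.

pH = pKa + log(r) ⇒ log(r) = 2.73 − 2.80 = -0.07
r = [ClCH2COO-]/[ClCH2COOH] = 10^(-0.07) = 0.851

ratio = 0.85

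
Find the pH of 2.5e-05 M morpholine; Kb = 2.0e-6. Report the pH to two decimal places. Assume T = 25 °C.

pH = 8.79

C4H8ONH + H2O ⇌ C4H8ONH2+ + OH-
From the ICE table, Kb = x²/(2.5e-05 − x) = 2.0 × 10^-6.
Here C₀/Kb ≈ 12.5, so the small-x approximation fails. Use the quadratic:
x = (−Kb + √(Kb² + 4·Kb·C₀))/2 = 6.14 × 10^-6 M
pOH = 5.21, so pH = 14.00 − pOH = 8.79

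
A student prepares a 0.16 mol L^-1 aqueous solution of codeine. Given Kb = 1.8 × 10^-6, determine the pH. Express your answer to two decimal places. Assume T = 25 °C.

pH = 10.73

C18H21NO3 + H2O ⇌ C18H22NO3+ + OH-
Kb = [OH-]²/(0.16 − [OH-]) = 1.8 × 10^-6
Neglecting [OH-] in the denominator: [OH-] = √(1.8 × 10^-6 × 0.16) = 5.37 × 10^-4 M
([OH-]/C₀ = 0.34% < 5%, so the approximation holds.)
pOH = 3.27, so pH = 14.00 − pOH = 10.73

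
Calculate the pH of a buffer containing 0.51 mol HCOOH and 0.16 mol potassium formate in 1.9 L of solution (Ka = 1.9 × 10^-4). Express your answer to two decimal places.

pKa = −log(1.9 × 10^-4) = 3.721
pH = pKa + log([A⁻]/[HA]) = 3.721 + log(0.16/0.51)
pH = 3.721 + (-0.503) = 3.22

pH = 3.22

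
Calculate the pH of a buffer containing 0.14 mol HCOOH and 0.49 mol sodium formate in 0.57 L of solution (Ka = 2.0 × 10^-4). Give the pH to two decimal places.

pH = 4.24

pKa = −log(2.0 × 10^-4) = 3.699
pH = pKa + log([A⁻]/[HA]) = 3.699 + log(0.49/0.14)
pH = 3.699 + (+0.544) = 4.24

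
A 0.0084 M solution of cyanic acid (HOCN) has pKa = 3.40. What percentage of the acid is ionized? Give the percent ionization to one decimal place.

19.5%

HOCN ⇌ OCN- + H+; let x = [H+] at equilibrium.
Ka = 10^(−3.40) = 3.98 × 10^-4
Ka = x²/(C₀ − x); solving the quadratic gives x = 1.64 × 10^-3 M.
Fraction ionized = 1.64 × 10^-3 / 0.0084 = 0.1952 → 19.5%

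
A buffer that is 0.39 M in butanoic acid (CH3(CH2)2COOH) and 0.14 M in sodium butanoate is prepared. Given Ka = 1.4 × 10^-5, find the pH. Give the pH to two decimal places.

pH = 4.41

pKa = −log(1.4 × 10^-5) = 4.854
pH = pKa + log([A⁻]/[HA]) = 4.854 + log(0.14/0.39)
pH = 4.854 + (-0.445) = 4.41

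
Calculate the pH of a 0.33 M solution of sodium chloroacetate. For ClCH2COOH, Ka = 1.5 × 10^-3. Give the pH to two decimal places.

pH = 8.17

ClCH2COO- is the conjugate base of the weak acid ClCH2COOH.
Kb = Kw/Ka = 1.0×10^-14 / 1.5 × 10^-3 = 6.67 × 10^-12
Kb = [OH-]²/(0.33 − [OH-]) = 6.67 × 10^-12
Since Kb ≪ C₀, [OH-] ≈ √(Kb·C₀) = 1.48 × 10^-6 M.
pOH = −log(1.48 × 10^-6) = 5.83; pH = 14.00 − 5.83 = 8.17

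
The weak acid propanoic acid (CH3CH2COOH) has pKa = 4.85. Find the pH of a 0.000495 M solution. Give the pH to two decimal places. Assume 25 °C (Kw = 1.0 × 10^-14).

pH = 4.11

CH3CH2COOH ⇌ CH3CH2COO- + H+
Ka = 10^(−4.85) = 1.41 × 10^-5
From the ICE table, Ka = x²/(0.000495 − x) = 1.41 × 10^-5.
Here C₀/Ka ≈ 35.1, so the small-x approximation fails. Use the quadratic:
x = [−1.41e-05 + √(1.41e-05² + 2.79e-08)]/2 = 7.68 × 10^-5 M
pH = −log(7.68 × 10^-5) = 4.11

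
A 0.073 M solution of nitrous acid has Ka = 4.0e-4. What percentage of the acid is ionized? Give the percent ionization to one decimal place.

7.1%

HNO2 ⇌ NO2- + H+; let x = [H+] at equilibrium.
Solve x² + 0.0004x − 2.92e-05 = 0 → x = 5.21 × 10^-3 M
Fraction ionized = 5.21 × 10^-3 / 0.073 = 0.0714 → 7.1%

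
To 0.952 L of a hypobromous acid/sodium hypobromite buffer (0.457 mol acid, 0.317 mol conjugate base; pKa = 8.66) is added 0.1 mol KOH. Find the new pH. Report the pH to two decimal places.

After neutralization: n(HOBr) = 0.357 mol, n(OBr-) = 0.417 mol.
pH = pKa + log([A⁻]/[HA]) = 8.66 + log(0.417/0.357) = 8.66 +0.067

pH = 8.73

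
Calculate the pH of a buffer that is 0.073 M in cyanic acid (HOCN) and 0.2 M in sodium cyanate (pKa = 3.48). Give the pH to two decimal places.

pH = pKa + log([A⁻]/[HA]) = 3.48 + log(0.2/0.073)
pH = 3.48 + (+0.438) = 3.92

pH = 3.92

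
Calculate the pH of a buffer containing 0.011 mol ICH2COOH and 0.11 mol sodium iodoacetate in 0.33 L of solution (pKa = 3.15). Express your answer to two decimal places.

pH = pKa + log([A⁻]/[HA]) = 3.15 + log(0.11/0.011)
pH = 3.15 + (+1.000) = 4.15

pH = 4.15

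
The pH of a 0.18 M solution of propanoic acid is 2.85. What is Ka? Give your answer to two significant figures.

[H+] = 10^(-2.85) = 1.41 × 10^-3 M
At equilibrium [HA] = 0.18 − 1.41 × 10^-3 = 1.79 × 10^-1 M
Ka = [H+][A-]/[HA] = (1.41 × 10^-3)² / 1.79 × 10^-1 = 1.1 × 10^-5

Ka = 1.1 × 10^-5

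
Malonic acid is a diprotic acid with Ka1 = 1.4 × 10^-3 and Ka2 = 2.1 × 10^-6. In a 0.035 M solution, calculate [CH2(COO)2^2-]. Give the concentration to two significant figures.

2.1 × 10^-6 M

First ionization gives [H+] ≈ [CH2(COOH)COO-] = 6.33 × 10^-3 M.
Second step: Ka2 = [H+][CH2(COO)2^2-]/[CH2(COOH)COO-] ≈ [CH2(COO)2^2-] (since [H+] ≈ [CH2(COOH)COO-]).
So [CH2(COO)2^2-] ≈ Ka2.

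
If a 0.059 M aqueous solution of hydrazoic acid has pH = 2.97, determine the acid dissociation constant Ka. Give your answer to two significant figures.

[H+] = 10^(-2.97) = 1.07 × 10^-3 M
At equilibrium [HA] = 0.059 − 1.07 × 10^-3 = 5.79 × 10^-2 M
Ka = [H+][A-]/[HA] = (1.07 × 10^-3)² / 5.79 × 10^-2 = 2.0 × 10^-5

Ka = 2.0 × 10^-5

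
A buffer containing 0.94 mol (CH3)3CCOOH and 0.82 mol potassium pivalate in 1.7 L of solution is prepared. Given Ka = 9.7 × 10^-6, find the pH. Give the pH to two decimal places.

pKa = −log(9.7 × 10^-6) = 5.013
pH = pKa + log([A⁻]/[HA]) = 5.013 + log(0.82/0.94)
pH = 5.013 + (-0.059) = 4.95

pH = 4.95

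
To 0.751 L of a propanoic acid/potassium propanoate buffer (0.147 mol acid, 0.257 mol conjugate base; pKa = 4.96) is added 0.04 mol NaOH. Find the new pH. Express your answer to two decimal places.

After neutralization: n(CH3CH2COOH) = 0.107 mol, n(CH3CH2COO-) = 0.297 mol.
Henderson–Hasselbalch with mole ratio 0.297/0.107: pH = 4.96 + (+0.443)

pH = 5.40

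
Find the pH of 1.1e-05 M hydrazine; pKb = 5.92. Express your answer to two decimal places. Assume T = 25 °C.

N2H4 + H2O ⇌ N2H5+ + OH-
Kb = 10^(−5.92) = 1.20 × 10^-6
Let x = [OH-] at equilibrium. Kb = x²/(1.1e-05 − x).
x is not negligible relative to C₀; solve x² + 1.2e-06·x − 1.32e-11 = 0.
x = (−Kb + √(Kb² + 4·Kb·C₀))/2 = 3.08 × 10^-6 M
pOH = −log(3.08 × 10^-6) = 5.51; pH = 14.00 − 5.51 = 8.49

pH = 8.49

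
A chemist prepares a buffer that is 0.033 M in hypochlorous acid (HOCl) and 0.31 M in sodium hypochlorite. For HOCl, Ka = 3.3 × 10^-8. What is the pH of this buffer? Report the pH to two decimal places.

pH = 8.45

pKa = −log(3.3 × 10^-8) = 7.481
Using pH = pKa + log([base]/[acid]) with [base]/[acid] = 0.31/0.033:
pH = 7.481 + (+0.973) = 8.45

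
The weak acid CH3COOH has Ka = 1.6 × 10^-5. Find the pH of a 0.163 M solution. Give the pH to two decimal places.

pH = 2.79

CH3COOH ⇌ CH3COO- + H+
From the ICE table, Ka = x²/(0.163 − x) = 1.6 × 10^-5.
Since Ka ≪ C₀, x ≈ √(Ka·C₀) = 1.61 × 10^-3 M.
(x/C₀ = 0.99% < 5%, so the approximation holds.)
pH = −log[H+] = −log(1.61 × 10^-3) = 2.79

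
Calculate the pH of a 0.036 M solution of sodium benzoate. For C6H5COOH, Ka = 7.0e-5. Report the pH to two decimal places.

C6H5COO- is the conjugate base of the weak acid C6H5COOH.
Kb = Kw/Ka = 1.0×10^-14 / 7.0 × 10^-5 = 1.43 × 10^-10
From the ICE table, Kb = [OH-]²/(0.036 − [OH-]) = 1.43 × 10^-10.
Since Kb ≪ C₀, [OH-] ≈ √(Kb·C₀) = 2.27 × 10^-6 M.
([OH-]/C₀ = 0.0063% < 5%, so the approximation holds.)
pOH = 5.64, so pH = 14.00 − pOH = 8.36

pH = 8.36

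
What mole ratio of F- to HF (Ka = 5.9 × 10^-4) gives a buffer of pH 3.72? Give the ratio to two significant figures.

ratio = 3.1

pKa = -log(5.9 × 10^-4) = 3.229
pH = pKa + log(r) ⇒ log(r) = 3.72 − 3.229 = +0.491
r = [F-]/[HF] = 10^(+0.491) = 3.1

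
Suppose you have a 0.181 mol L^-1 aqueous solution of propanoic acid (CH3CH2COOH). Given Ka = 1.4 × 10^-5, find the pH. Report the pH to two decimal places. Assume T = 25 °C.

CH3CH2COOH ⇌ CH3CH2COO- + H+
From the ICE table, Ka = [H+]²/(0.181 − [H+]) = 1.4 × 10^-5.
Assume [H+] ≪ 0.181: [H+] ≈ √(1.4 × 10^-5 × 0.181) = 1.59 × 10^-3 M
pH = −log[H+] = −log(1.59 × 10^-3) = 2.80

pH = 2.80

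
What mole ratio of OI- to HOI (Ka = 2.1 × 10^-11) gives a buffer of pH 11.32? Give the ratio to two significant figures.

ratio = 4.4

pKa = -log(2.1 × 10^-11) = 10.678
pH = pKa + log(r) ⇒ log(r) = 11.32 − 10.678 = +0.642
r = [OI-]/[HOI] = 10^(+0.642) = 4.39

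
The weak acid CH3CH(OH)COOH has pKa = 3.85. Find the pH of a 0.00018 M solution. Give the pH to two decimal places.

pH = 3.98

CH3CH(OH)COOH ⇌ CH3CH(OH)COO- + H+
Ka = 10^(−3.85) = 1.41 × 10^-4
Ka = x²/(0.00018 − x) = 1.41 × 10^-4
The 5% rule fails; solving x² + Ka·x − Ka·C₀ = 0 exactly:
x = [−0.000141 + √(0.000141² + 1.02e-07)]/2 = 1.04 × 10^-4 M
pH = −log[H+] = −log(1.04 × 10^-4) = 3.98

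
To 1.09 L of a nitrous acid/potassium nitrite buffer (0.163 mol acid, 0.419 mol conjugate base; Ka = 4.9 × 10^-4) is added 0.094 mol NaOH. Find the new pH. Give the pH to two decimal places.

OH- converts HNO2 to NO2-: HNO2 → 0.069 mol, NO2- → 0.513 mol.
pKa = −log(4.9 × 10^-4) = 3.310
pH = pKa + log(n_NO2-/n_HNO2) = 3.310 + log(0.513/0.069) = 3.310 + (+0.871)

pH = 4.18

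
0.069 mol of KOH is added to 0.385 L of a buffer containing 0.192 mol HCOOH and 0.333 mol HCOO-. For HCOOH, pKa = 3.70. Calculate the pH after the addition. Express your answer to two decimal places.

pH = 4.21

After neutralization: n(HCOOH) = 0.123 mol, n(HCOO-) = 0.402 mol.
pH = pKa + log([A⁻]/[HA]) = 3.70 + log(0.402/0.123) = 3.70 +0.514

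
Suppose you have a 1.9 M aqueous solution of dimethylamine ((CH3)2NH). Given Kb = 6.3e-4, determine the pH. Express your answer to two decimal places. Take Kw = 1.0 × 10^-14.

(CH3)2NH + H2O ⇌ (CH3)2NH2+ + OH-
Let x = [OH-] at equilibrium. Kb = x²/(1.9 − x).
Since Kb ≪ C₀, x ≈ √(Kb·C₀) = 3.46 × 10^-2 M.
pOH = 1.46, so pH = 14.00 − pOH = 12.54

pH = 12.54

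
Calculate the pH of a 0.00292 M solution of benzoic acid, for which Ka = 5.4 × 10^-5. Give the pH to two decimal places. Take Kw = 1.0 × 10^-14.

pH = 3.43

C6H5COOH ⇌ C6H5COO- + H+
From the ICE table, Ka = [H+]²/(0.00292 − [H+]) = 5.4 × 10^-5.
[H+] is not negligible relative to C₀; solve [H+]² + 5.4e-05·[H+] − 1.58e-07 = 0.
[H+] = [−5.4e-05 + √(5.4e-05² + 6.31e-07)]/2 = 3.71 × 10^-4 M
pH = −log[H+] = −log(3.71 × 10^-4) = 3.43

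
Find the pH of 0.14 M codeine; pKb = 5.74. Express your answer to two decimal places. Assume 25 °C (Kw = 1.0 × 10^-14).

pH = 10.70

C18H21NO3 + H2O ⇌ C18H22NO3+ + OH-
Kb = 10^(−5.74) = 1.82 × 10^-6
Kb = [OH-]²/(0.14 − [OH-]) = 1.82 × 10^-6
Since Kb ≪ C₀, [OH-] ≈ √(Kb·C₀) = 5.05 × 10^-4 M.
Check: 0.36% ionized — well under 5%, approximation valid.
pOH = −log(5.05 × 10^-4) = 3.30; pH = 14.00 − 3.30 = 10.70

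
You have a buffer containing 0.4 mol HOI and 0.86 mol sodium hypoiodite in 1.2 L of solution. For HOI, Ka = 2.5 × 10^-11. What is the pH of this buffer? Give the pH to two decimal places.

pH = 10.93

pKa = −log(2.5 × 10^-11) = 10.602
Using pH = pKa + log([base]/[acid]) with [base]/[acid] = 0.86/0.4:
pH = 10.602 + (+0.332) = 10.93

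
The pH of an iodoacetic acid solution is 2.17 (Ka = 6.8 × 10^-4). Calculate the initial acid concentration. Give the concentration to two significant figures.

C₀ = 7.4 × 10^-2 M

[H+] = 10^(-2.17) = 6.76 × 10^-3 M = x
Ka = x²/(C₀ − x) ⇒ C₀ = x + x²/Ka
C₀ = 6.76 × 10^-3 + (6.76 × 10^-3)²/(6.8 × 10^-4) = 7.40 × 10^-2 M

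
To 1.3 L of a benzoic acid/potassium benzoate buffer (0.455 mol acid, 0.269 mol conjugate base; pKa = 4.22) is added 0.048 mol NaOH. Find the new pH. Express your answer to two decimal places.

After neutralization: n(C6H5COOH) = 0.407 mol, n(C6H5COO-) = 0.317 mol.
Henderson–Hasselbalch with mole ratio 0.317/0.407: pH = 4.22 + (-0.109)

pH = 4.11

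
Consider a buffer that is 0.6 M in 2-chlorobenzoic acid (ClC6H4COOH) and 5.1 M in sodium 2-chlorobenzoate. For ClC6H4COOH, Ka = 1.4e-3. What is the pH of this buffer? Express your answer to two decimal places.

pH = 3.78

pKa = −log(1.4 × 10^-3) = 2.854
Henderson–Hasselbalch: pH = pKa + log([ClC6H4COO-]/[ClC6H4COOH]) = 2.854 + log(5.1/0.6)
pH = 2.854 + (+0.929) = 3.78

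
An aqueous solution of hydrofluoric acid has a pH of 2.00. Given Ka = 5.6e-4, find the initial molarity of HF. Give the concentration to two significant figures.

C₀ = 1.9 × 10^-1 M

[H+] = 10^(-2.00) = 1.00 × 10^-2 M = x
Ka = x²/(C₀ − x) ⇒ C₀ = x + x²/Ka
C₀ = 1.00 × 10^-2 + (1.00 × 10^-2)²/(5.6 × 10^-4) = 1.89 × 10^-1 M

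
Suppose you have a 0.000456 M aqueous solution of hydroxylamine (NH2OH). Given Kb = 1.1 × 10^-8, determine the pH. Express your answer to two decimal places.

pH = 8.35

NH2OH + H2O ⇌ NH3OH+ + OH-
Let x = [OH-] at equilibrium. Kb = x²/(0.000456 − x).
Assume x ≪ 0.000456: x ≈ √(1.1 × 10^-8 × 0.000456) = 2.24 × 10^-6 M
Check: 0.49% ionized — well under 5%, approximation valid.
pOH = 5.65, so pH = 14.00 − pOH = 8.35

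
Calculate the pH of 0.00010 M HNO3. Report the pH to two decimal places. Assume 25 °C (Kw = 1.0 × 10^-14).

pH = 4.00

HNO3 is a strong acid and dissociates completely, so [H+] = 0.00010 M.
pH = -log(0.0001) = 4.00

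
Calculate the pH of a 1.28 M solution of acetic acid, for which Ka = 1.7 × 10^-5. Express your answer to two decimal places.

CH3COOH ⇌ CH3COO- + H+
Ka = [H+]²/(1.28 − [H+]) = 1.7 × 10^-5
Since Ka ≪ C₀, [H+] ≈ √(Ka·C₀) = 4.66 × 10^-3 M.
Check: 0.36% ionized — well under 5%, approximation valid.
pH = −log[H+] = −log(4.66 × 10^-3) = 2.33

pH = 2.33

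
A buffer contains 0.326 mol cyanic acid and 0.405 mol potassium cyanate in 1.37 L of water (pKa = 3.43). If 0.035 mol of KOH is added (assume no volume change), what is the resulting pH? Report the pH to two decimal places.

pH = 3.61

OH- converts HOCN to OCN-: HOCN → 0.291 mol, OCN- → 0.44 mol.
Henderson–Hasselbalch with mole ratio 0.44/0.291: pH = 3.43 + (+0.180)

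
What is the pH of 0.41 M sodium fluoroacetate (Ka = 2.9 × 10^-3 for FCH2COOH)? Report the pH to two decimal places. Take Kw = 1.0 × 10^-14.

FCH2COO- is the conjugate base of the weak acid FCH2COOH.
Kb = Kw/Ka = 1.0×10^-14 / 2.9 × 10^-3 = 3.45 × 10^-12
Kb = x²/(0.41 − x) = 3.45 × 10^-12
Since Kb ≪ C₀, x ≈ √(Kb·C₀) = 1.19 × 10^-6 M.
Check: 0.00029% ionized — well under 5%, approximation valid.
pOH = 5.92, so pH = 14.00 − pOH = 8.08

pH = 8.08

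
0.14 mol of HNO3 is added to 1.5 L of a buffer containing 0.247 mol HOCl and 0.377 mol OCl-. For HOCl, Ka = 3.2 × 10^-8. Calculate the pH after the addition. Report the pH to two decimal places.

pH = 7.28

Added H+ converts OCl- to HOCl: HOCl → 0.387 mol, OCl- → 0.237 mol.
pKa = −log(3.2 × 10^-8) = 7.495
pH = pKa + log(n_OCl-/n_HOCl) = 7.495 + log(0.237/0.387) = 7.495 + (-0.213)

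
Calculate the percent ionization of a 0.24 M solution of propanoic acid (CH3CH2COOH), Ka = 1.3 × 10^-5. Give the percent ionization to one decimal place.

0.7%

CH3CH2COOH ⇌ CH3CH2COO- + H+; let x = [H+] at equilibrium.
x ≈ √(Ka·C₀) = √(1.3 × 10^-5 × 0.24) = 1.77 × 10^-3 M
% ionization = x/C₀ × 100% = 1.77 × 10^-3/0.24 × 100% = 0.7%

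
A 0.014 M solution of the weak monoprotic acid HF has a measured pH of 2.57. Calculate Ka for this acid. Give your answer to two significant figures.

[H+] = 10^(-2.57) = 2.69 × 10^-3 M
At equilibrium [HA] = 0.014 − 2.69 × 10^-3 = 1.13 × 10^-2 M
Ka = [H+][A-]/[HA] = (2.69 × 10^-3)² / 1.13 × 10^-2 = 6.4 × 10^-4

Ka = 6.4 × 10^-4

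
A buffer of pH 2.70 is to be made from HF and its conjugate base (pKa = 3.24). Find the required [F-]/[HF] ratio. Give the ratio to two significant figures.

ratio = 0.29

pH = pKa + log(r) ⇒ log(r) = 2.70 − 3.24 = -0.54
r = [F-]/[HF] = 10^(-0.54) = 0.288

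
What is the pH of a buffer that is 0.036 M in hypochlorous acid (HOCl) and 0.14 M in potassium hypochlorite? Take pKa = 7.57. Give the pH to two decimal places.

Henderson–Hasselbalch: pH = pKa + log([OCl-]/[HOCl]) = 7.57 + log(0.14/0.036)
pH = 7.57 + (+0.590) = 8.16

pH = 8.16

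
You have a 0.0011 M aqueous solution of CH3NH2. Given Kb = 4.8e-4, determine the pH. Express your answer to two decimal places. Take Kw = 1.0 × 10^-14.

pH = 10.72

CH3NH2 + H2O ⇌ CH3NH3+ + OH-
From the ICE table, Kb = x²/(0.0011 − x) = 4.8 × 10^-4.
The 5% rule fails; solving x² + Kb·x − Kb·C₀ = 0 exactly:
x = [−0.00048 + √(0.00048² + 2.11e-06)]/2 = 5.25 × 10^-4 M
pOH = −log(5.25 × 10^-4) = 3.28; pH = 14.00 − 3.28 = 10.72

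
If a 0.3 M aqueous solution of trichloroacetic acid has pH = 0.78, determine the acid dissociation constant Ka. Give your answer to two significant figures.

Ka = 2.1 × 10^-1

[H+] = 10^(-0.78) = 1.66 × 10^-1 M
At equilibrium [HA] = 0.3 − 1.66 × 10^-1 = 1.34 × 10^-1 M
Ka = [H+][A-]/[HA] = (1.66 × 10^-1)² / 1.34 × 10^-1 = 2.1 × 10^-1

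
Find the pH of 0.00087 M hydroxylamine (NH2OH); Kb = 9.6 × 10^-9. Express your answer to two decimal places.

NH2OH + H2O ⇌ NH3OH+ + OH-
Kb = [OH-]²/(0.00087 − [OH-]) = 9.6 × 10^-9
Neglecting [OH-] in the denominator: [OH-] = √(9.6 × 10^-9 × 0.00087) = 2.89 × 10^-6 M
Check: 0.33% ionized — well under 5%, approximation valid.
pOH = −log(2.89 × 10^-6) = 5.54; pH = 14.00 − 5.54 = 8.46

pH = 8.46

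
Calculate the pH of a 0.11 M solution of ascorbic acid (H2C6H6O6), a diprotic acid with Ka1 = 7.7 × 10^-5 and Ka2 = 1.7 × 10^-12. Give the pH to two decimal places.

Ka1 ≫ Ka2, so treat the first dissociation as the only significant source of H+.
Ka1 = x²/(0.11 − x) = 7.7 × 10^-5
x ≈ √(7.7 × 10^-5 × 0.11) = 2.91 × 10^-3 M
pH = −log(2.91 × 10^-3) = 2.54

pH = 2.54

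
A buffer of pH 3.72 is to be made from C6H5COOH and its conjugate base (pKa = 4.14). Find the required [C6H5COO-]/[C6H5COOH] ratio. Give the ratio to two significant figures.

pH = pKa + log(r) ⇒ log(r) = 3.72 − 4.14 = -0.42
r = [C6H5COO-]/[C6H5COOH] = 10^(-0.42) = 0.38

ratio = 0.38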